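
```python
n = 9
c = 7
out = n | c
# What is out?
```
Trace:
  n=9
  n=9, c=7
  n=9, c=7, out=15

Final answer: 15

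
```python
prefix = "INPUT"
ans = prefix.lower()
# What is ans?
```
Trace:
  prefix='INPUT'
  prefix='INPUT', ans='input'

Final answer: 'input'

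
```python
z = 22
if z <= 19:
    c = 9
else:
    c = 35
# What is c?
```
Trace:
  z=22
  z=22, c=35

Final answer: 35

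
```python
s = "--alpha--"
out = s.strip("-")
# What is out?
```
Trace:
  s='--alpha--'
  s='--alpha--', out='alpha'

Final answer: 'alpha'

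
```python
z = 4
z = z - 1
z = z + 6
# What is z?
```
Trace:
  z=4
  z=3
  z=9

Final answer: 9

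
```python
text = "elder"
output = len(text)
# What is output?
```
Trace:
  text='elder'
  text='elder', output=5

Final answer: 5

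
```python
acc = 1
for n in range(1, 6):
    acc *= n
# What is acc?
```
Trace:
  acc=1
  acc=1, n=1
  acc=2, n=2
  acc=6, n=3
  acc=24, n=4
  acc=120, n=5

Final answer: 120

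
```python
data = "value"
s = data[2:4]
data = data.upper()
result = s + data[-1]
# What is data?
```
Trace:
  data='value'
  data='value', s='lu'
  data='VALUE', s='lu'
  data='VALUE', s='lu', result='luE'

Final answer: 'VALUE'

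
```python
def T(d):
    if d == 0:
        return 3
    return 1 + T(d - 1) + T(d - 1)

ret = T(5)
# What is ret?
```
Call trace (a repeated sub-call is expanded the first time; later identical calls just restate its return value):
T(d=5)
  T(d=4)
    T(d=3)
      T(d=2)
        T(d=1)
          T(d=0)
          -> return 3
          T(d=0)
          -> return 3
        -> return 7
        T(d=1) -> return 7  (same call as traced above)
      -> return 15
      T(d=2) -> return 15  (same call as traced above)
    -> return 31
    T(d=3) -> return 31  (same call as traced above)
  -> return 63
  T(d=4) -> return 63  (same call as traced above)
-> return 127

Final answer: 127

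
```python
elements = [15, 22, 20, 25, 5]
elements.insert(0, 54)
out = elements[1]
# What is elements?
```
Trace:
  elements=[15, 22, 20, 25, 5]
  elements=[54, 15, 22, 20, 25, 5]
  elements=[54, 15, 22, 20, 25, 5], out=15

Final answer: [54, 15, 22, 20, 25, 5]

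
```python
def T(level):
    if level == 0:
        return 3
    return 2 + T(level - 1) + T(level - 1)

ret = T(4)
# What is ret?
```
Call trace (a repeated sub-call is expanded the first time; later identical calls just restate its return value):
T(level=4)
  T(level=3)
    T(level=2)
      T(level=1)
        T(level=0)
        -> return 3
        T(level=0)
        -> return 3
      -> return 8
      T(level=1) -> return 8  (same call as traced above)
    -> return 18
    T(level=2) -> return 18  (same call as traced above)
  -> return 38
  T(level=3) -> return 38  (same call as traced above)
-> return 78

Final answer: 78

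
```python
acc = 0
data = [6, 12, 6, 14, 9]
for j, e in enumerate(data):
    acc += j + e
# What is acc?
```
Trace:
  acc=0
  acc=6, j=0, e=6
  acc=19, j=1, e=12
  acc=27, j=2, e=6
  acc=44, j=3, e=14
  acc=57, j=4, e=9

Final answer: 57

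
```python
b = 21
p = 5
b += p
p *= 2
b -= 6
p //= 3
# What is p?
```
Trace:
  b=21
  b=21, p=5
  b=26, p=5
  b=26, p=10
  b=20, p=10
  b=20, p=3

Final answer: 3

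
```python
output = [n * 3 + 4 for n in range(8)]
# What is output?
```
Trace:
  n=0
  n=1
  n=2
  n=3
  n=4
  n=5
  n=6
  n=7
  output=[4, 7, 10, 13, 16, 19, 22, 25]

Final answer: [4, 7, 10, 13, 16, 19, 22, 25]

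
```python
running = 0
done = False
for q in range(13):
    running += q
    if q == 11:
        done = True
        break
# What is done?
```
Trace:
  running=0
  running=0, done=False
  running=0, done=False, q=0
  running=1, done=False, q=1
  running=3, done=False, q=2
  running=6, done=False, q=3
  running=10, done=False, q=4
  running=15, done=False, q=5
  running=21, done=False, q=6
  running=28, done=False, q=7
  running=36, done=False, q=8
  running=45, done=False, q=9
  running=55, done=False, q=10
  running=66, done=True, q=11

Final answer: True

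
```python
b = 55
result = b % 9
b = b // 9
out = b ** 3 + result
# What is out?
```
Trace:
  b=55
  b=55, result=1
  b=6, result=1
  b=6, result=1, out=217

Final answer: 217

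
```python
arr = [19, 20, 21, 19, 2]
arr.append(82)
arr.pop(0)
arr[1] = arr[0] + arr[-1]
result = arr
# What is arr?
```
Trace:
  arr=[19, 20, 21, 19, 2]
  arr=[19, 20, 21, 19, 2, 82]
  arr=[20, 21, 19, 2, 82]
  arr=[20, 102, 19, 2, 82]
  arr=[20, 102, 19, 2, 82], result=[20, 102, 19, 2, 82]

Final answer: [20, 102, 19, 2, 82]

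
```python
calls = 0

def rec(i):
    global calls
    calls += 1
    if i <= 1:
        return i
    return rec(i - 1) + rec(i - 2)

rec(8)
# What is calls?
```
Call trace (a repeated sub-call is expanded the first time; later identical calls just restate its return value):
rec(i=8)
  rec(i=7)
    rec(i=6)
      rec(i=5)
        rec(i=4)
          rec(i=3)
            rec(i=2)
              rec(i=1)
              -> return 1
              rec(i=0)
              -> return 0
            -> return 1
            rec(i=1)
            -> return 1
          -> return 2
          rec(i=2) -> return 1  (same call as traced above)
        -> return 3
        rec(i=3) -> return 2  (same call as traced above)
      -> return 5
      rec(i=4) -> return 3  (same call as traced above)
    -> return 8
    rec(i=5) -> return 5  (same call as traced above)
  -> return 13
  rec(i=6) -> return 8  (same call as traced above)
-> return 21

calls is incremented once per call, so count the calls in each subtree. Let C(i) = number of calls made by rec(i).
C(0) = C(1) = 1 (base case, no recursion); C(i) = 1 + C(i - 1) + C(i - 2) otherwise.
C(2) = 1 + C(1) + C(0) = 1 + 1 + 1 = 3
C(3) = 1 + C(2) + C(1) = 1 + 3 + 1 = 5
C(4) = 1 + C(3) + C(2) = 1 + 5 + 3 = 9
C(5) = 1 + C(4) + C(3) = 1 + 9 + 5 = 15
C(6) = 1 + C(5) + C(4) = 1 + 15 + 9 = 25
C(7) = 1 + C(6) + C(5) = 1 + 25 + 15 = 41
C(8) = 1 + C(7) + C(6) = 1 + 41 + 25 = 67
calls = C(8) = 67

Final answer: 67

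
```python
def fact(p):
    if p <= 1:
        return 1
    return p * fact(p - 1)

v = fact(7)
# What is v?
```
Call trace:
fact(p=7)
  fact(p=6)
    fact(p=5)
      fact(p=4)
        fact(p=3)
          fact(p=2)
            fact(p=1)
            -> return 1
          -> return 2
        -> return 6
      -> return 24
    -> return 120
  -> return 720
-> return 5040

Final answer: 5040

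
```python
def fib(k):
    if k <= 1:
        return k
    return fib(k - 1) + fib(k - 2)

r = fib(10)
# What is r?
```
Call trace (a repeated sub-call is expanded the first time; later identical calls just restate its return value):
fib(k=10)
  fib(k=9)
    fib(k=8)
      fib(k=7)
        fib(k=6)
          fib(k=5)
            fib(k=4)
              fib(k=3)
                fib(k=2)
                  fib(k=1)
                  -> return 1
                  fib(k=0)
                  -> return 0
                -> return 1
                fib(k=1)
                -> return 1
              -> return 2
              fib(k=2) -> return 1  (same call as traced above)
            -> return 3
            fib(k=3) -> return 2  (same call as traced above)
          -> return 5
          fib(k=4) -> return 3  (same call as traced above)
        -> return 8
        fib(k=5) -> return 5  (same call as traced above)
      -> return 13
      fib(k=6) -> return 8  (same call as traced above)
    -> return 21
    fib(k=7) -> return 13  (same call as traced above)
  -> return 34
  fib(k=8) -> return 21  (same call as traced above)
-> return 55

Final answer: 55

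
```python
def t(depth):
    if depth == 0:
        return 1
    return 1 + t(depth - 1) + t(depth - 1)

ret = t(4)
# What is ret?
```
Call trace (a repeated sub-call is expanded the first time; later identical calls just restate its return value):
t(depth=4)
  t(depth=3)
    t(depth=2)
      t(depth=1)
        t(depth=0)
        -> return 1
        t(depth=0)
        -> return 1
      -> return 3
      t(depth=1) -> return 3  (same call as traced above)
    -> return 7
    t(depth=2) -> return 7  (same call as traced above)
  -> return 15
  t(depth=3) -> return 15  (same call as traced above)
-> return 31

Final answer: 31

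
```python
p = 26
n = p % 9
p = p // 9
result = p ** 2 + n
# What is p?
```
Trace:
  p=26
  p=26, n=8
  p=2, n=8
  p=2, n=8, result=12

Final answer: 2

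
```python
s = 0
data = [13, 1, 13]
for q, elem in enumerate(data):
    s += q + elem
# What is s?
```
Trace:
  s=0
  s=13, q=0, elem=13
  s=15, q=1, elem=1
  s=30, q=2, elem=13

Final answer: 30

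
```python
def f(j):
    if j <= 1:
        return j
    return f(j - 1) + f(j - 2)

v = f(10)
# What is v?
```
Call trace (a repeated sub-call is expanded the first time; later identical calls just restate its return value):
f(j=10)
  f(j=9)
    f(j=8)
      f(j=7)
        f(j=6)
          f(j=5)
            f(j=4)
              f(j=3)
                f(j=2)
                  f(j=1)
                  -> return 1
                  f(j=0)
                  -> return 0
                -> return 1
                f(j=1)
                -> return 1
              -> return 2
              f(j=2) -> return 1  (same call as traced above)
            -> return 3
            f(j=3) -> return 2  (same call as traced above)
          -> return 5
          f(j=4) -> return 3  (same call as traced above)
        -> return 8
        f(j=5) -> return 5  (same call as traced above)
      -> return 13
      f(j=6) -> return 8  (same call as traced above)
    -> return 21
    f(j=7) -> return 13  (same call as traced above)
  -> return 34
  f(j=8) -> return 21  (same call as traced above)
-> return 55

Final answer: 55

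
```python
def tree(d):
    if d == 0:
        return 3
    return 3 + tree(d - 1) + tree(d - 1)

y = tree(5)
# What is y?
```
Call trace (a repeated sub-call is expanded the first time; later identical calls just restate its return value):
tree(d=5)
  tree(d=4)
    tree(d=3)
      tree(d=2)
        tree(d=1)
          tree(d=0)
          -> return 3
          tree(d=0)
          -> return 3
        -> return 9
        tree(d=1) -> return 9  (same call as traced above)
      -> return 21
      tree(d=2) -> return 21  (same call as traced above)
    -> return 45
    tree(d=3) -> return 45  (same call as traced above)
  -> return 93
  tree(d=4) -> return 93  (same call as traced above)
-> return 189

Final answer: 189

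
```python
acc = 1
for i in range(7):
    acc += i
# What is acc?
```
Trace:
  acc=1
  acc=1, i=0
  acc=2, i=1
  acc=4, i=2
  acc=7, i=3
  acc=11, i=4
  acc=16, i=5
  acc=22, i=6

Final answer: 22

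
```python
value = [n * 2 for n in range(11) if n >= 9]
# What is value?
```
Trace:
  n=0
  n=1
  n=2
  n=3
  n=4
  n=5
  n=6
  n=7
  n=8
  n=9
  n=10
  value=[18, 20]

Final answer: [18, 20]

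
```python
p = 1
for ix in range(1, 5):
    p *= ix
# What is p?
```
Trace:
  p=1
  p=1, ix=1
  p=2, ix=2
  p=6, ix=3
  p=24, ix=4

Final answer: 24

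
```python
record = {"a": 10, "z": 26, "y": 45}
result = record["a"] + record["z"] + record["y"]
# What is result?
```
Trace:
  record={'a': 10, 'z': 26, 'y': 45}
  record={'a': 10, 'z': 26, 'y': 45}, result=81

Final answer: 81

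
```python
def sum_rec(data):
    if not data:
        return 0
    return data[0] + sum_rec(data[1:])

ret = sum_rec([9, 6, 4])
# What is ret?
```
Call trace:
sum_rec(data=[9, 6, 4])
  sum_rec(data=[6, 4])
    sum_rec(data=[4])
      sum_rec(data=[])
      -> return 0
    -> return 4
  -> return 10
-> return 19

Final answer: 19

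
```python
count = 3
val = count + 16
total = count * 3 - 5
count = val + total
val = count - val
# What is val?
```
Trace:
  count=3
  count=3, val=19
  count=3, val=19, total=4
  count=23, val=19, total=4
  count=23, val=4, total=4

Final answer: 4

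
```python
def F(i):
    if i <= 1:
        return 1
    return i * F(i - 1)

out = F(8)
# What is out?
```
Call trace:
F(i=8)
  F(i=7)
    F(i=6)
      F(i=5)
        F(i=4)
          F(i=3)
            F(i=2)
              F(i=1)
              -> return 1
            -> return 2
          -> return 6
        -> return 24
      -> return 120
    -> return 720
  -> return 5040
-> return 40320

Final answer: 40320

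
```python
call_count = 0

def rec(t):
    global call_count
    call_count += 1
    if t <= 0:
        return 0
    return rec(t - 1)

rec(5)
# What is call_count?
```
Call trace:
rec(t=5)
  rec(t=4)
    rec(t=3)
      rec(t=2)
        rec(t=1)
          rec(t=0)
          -> return 0
        -> return 0
      -> return 0
    -> return 0
  -> return 0
-> return 0

call_count is incremented once per call. rec is entered once for each t = 5, 4, 3, 2, 1, 0 (the t <= 0 call returns without recursing), i.e. 5 + 1 calls.
call_count = 6

Final answer: 6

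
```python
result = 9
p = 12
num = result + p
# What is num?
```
Trace:
  result=9
  result=9, p=12
  result=9, p=12, num=21

Final answer: 21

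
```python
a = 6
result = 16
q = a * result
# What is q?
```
Trace:
  a=6
  a=6, result=16
  a=6, result=16, q=96

Final answer: 96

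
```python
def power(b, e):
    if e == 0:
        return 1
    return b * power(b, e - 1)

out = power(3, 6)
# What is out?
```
Call trace:
power(b=3, e=6)
  power(b=3, e=5)
    power(b=3, e=4)
      power(b=3, e=3)
        power(b=3, e=2)
          power(b=3, e=1)
            power(b=3, e=0)
            -> return 1
          -> return 3
        -> return 9
      -> return 27
    -> return 81
  -> return 243
-> return 729

Final answer: 729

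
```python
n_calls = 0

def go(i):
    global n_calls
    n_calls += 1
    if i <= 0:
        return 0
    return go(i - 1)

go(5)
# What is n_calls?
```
Call trace:
go(i=5)
  go(i=4)
    go(i=3)
      go(i=2)
        go(i=1)
          go(i=0)
          -> return 0
        -> return 0
      -> return 0
    -> return 0
  -> return 0
-> return 0

n_calls is incremented once per call. go is entered once for each i = 5, 4, 3, 2, 1, 0 (the i <= 0 call returns without recursing), i.e. 5 + 1 calls.
n_calls = 6

Final answer: 6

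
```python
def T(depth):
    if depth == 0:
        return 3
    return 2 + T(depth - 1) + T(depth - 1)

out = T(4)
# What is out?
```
Call trace (a repeated sub-call is expanded the first time; later identical calls just restate its return value):
T(depth=4)
  T(depth=3)
    T(depth=2)
      T(depth=1)
        T(depth=0)
        -> return 3
        T(depth=0)
        -> return 3
      -> return 8
      T(depth=1) -> return 8  (same call as traced above)
    -> return 18
    T(depth=2) -> return 18  (same call as traced above)
  -> return 38
  T(depth=3) -> return 38  (same call as traced above)
-> return 78

Final answer: 78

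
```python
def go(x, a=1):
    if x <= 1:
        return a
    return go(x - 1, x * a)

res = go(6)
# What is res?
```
Call trace:
go(x=6, a=1)
  go(x=5, a=6)
    go(x=4, a=30)
      go(x=3, a=120)
        go(x=2, a=360)
          go(x=1, a=720)
          -> return 720
        -> return 720
      -> return 720
    -> return 720
  -> return 720
-> return 720

Final answer: 720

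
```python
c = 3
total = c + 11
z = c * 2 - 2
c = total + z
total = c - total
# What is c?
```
Trace:
  c=3
  c=3, total=14
  c=3, total=14, z=4
  c=18, total=14, z=4
  c=18, total=4, z=4

Final answer: 18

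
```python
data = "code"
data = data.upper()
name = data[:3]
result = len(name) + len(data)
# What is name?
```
Trace:
  data='code'
  data='CODE'
  data='CODE', name='COD'
  data='CODE', name='COD', result=7

Final answer: 'COD'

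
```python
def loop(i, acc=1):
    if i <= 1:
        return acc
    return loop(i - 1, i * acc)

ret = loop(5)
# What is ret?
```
Call trace:
loop(i=5, acc=1)
  loop(i=4, acc=5)
    loop(i=3, acc=20)
      loop(i=2, acc=60)
        loop(i=1, acc=120)
        -> return 120
      -> return 120
    -> return 120
  -> return 120
-> return 120

Final answer: 120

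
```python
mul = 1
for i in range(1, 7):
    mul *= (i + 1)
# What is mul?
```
Trace:
  mul=1
  mul=2, i=1
  mul=6, i=2
  mul=24, i=3
  mul=120, i=4
  mul=720, i=5
  mul=5040, i=6

Final answer: 5040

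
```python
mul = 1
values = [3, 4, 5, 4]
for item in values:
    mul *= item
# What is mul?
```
Trace:
  mul=1
  mul=3, item=3
  mul=12, item=4
  mul=60, item=5
  mul=240, item=4

Final answer: 240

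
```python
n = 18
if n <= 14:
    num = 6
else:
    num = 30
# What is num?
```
Trace:
  n=18
  n=18, num=30

Final answer: 30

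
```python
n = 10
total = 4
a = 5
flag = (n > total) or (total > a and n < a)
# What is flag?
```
Trace:
  n=10
  n=10, total=4
  n=10, total=4, a=5
  n=10, total=4, a=5, flag=True

Final answer: True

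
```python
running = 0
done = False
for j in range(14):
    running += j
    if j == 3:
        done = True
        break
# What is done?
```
Trace:
  running=0
  running=0, done=False
  running=0, done=False, j=0
  running=1, done=False, j=1
  running=3, done=False, j=2
  running=6, done=True, j=3

Final answer: True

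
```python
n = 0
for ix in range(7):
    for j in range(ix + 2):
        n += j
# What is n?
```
Trace:
  n=0
  n=0, ix=0, j=0
  n=1, ix=0, j=1
  n=1, ix=1, j=0
  n=2, ix=1, j=1
  n=4, ix=1, j=2
  n=4, ix=2, j=0
  n=5, ix=2, j=1
  n=7, ix=2, j=2
  n=10, ix=2, j=3
  n=10, ix=3, j=0
  n=11, ix=3, j=1
  n=13, ix=3, j=2
  n=16, ix=3, j=3
  n=20, ix=3, j=4
  n=20, ix=4, j=0
  n=21, ix=4, j=1
  n=23, ix=4, j=2
  n=26, ix=4, j=3
  n=30, ix=4, j=4
  n=35, ix=4, j=5
  n=35, ix=5, j=0
  n=36, ix=5, j=1
  n=38, ix=5, j=2
  n=41, ix=5, j=3
  n=45, ix=5, j=4
  n=50, ix=5, j=5
  n=56, ix=5, j=6
  n=56, ix=6, j=0
  n=57, ix=6, j=1
  n=59, ix=6, j=2
  n=62, ix=6, j=3
  n=66, ix=6, j=4
  n=71, ix=6, j=5
  n=77, ix=6, j=6
  n=84, ix=6, j=7

Final answer: 84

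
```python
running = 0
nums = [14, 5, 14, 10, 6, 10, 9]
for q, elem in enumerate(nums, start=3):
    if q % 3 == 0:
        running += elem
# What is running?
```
Trace:
  running=0
  running=14, q=3, elem=14
  running=14, q=4, elem=5
  running=14, q=5, elem=14
  running=24, q=6, elem=10
  running=24, q=7, elem=6
  running=24, q=8, elem=10
  running=33, q=9, elem=9

Final answer: 33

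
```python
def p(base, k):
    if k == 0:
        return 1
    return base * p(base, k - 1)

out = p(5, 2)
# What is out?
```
Call trace:
p(base=5, k=2)
  p(base=5, k=1)
    p(base=5, k=0)
    -> return 1
  -> return 5
-> return 25

Final answer: 25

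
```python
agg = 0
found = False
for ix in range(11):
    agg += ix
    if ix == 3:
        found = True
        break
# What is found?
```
Trace:
  agg=0
  agg=0, found=False
  agg=0, found=False, ix=0
  agg=1, found=False, ix=1
  agg=3, found=False, ix=2
  agg=6, found=True, ix=3

Final answer: True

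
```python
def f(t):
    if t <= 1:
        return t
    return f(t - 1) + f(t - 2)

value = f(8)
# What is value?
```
Call trace (a repeated sub-call is expanded the first time; later identical calls just restate its return value):
f(t=8)
  f(t=7)
    f(t=6)
      f(t=5)
        f(t=4)
          f(t=3)
            f(t=2)
              f(t=1)
              -> return 1
              f(t=0)
              -> return 0
            -> return 1
            f(t=1)
            -> return 1
          -> return 2
          f(t=2) -> return 1  (same call as traced above)
        -> return 3
        f(t=3) -> return 2  (same call as traced above)
      -> return 5
      f(t=4) -> return 3  (same call as traced above)
    -> return 8
    f(t=5) -> return 5  (same call as traced above)
  -> return 13
  f(t=6) -> return 8  (same call as traced above)
-> return 21

Final answer: 21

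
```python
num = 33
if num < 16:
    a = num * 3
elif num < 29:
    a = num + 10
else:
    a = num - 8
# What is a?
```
Trace:
  num=33
  num=33, a=25

Final answer: 25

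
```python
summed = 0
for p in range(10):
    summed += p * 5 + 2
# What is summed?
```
Trace:
  summed=0
  summed=2, p=0
  summed=9, p=1
  summed=21, p=2
  summed=38, p=3
  summed=60, p=4
  summed=87, p=5
  summed=119, p=6
  summed=156, p=7
  summed=198, p=8
  summed=245, p=9

Final answer: 245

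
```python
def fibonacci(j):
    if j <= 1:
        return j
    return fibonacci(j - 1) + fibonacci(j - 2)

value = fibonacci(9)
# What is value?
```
Call trace (a repeated sub-call is expanded the first time; later identical calls just restate its return value):
fibonacci(j=9)
  fibonacci(j=8)
    fibonacci(j=7)
      fibonacci(j=6)
        fibonacci(j=5)
          fibonacci(j=4)
            fibonacci(j=3)
              fibonacci(j=2)
                fibonacci(j=1)
                -> return 1
                fibonacci(j=0)
                -> return 0
              -> return 1
              fibonacci(j=1)
              -> return 1
            -> return 2
            fibonacci(j=2) -> return 1  (same call as traced above)
          -> return 3
          fibonacci(j=3) -> return 2  (same call as traced above)
        -> return 5
        fibonacci(j=4) -> return 3  (same call as traced above)
      -> return 8
      fibonacci(j=5) -> return 5  (same call as traced above)
    -> return 13
    fibonacci(j=6) -> return 8  (same call as traced above)
  -> return 21
  fibonacci(j=7) -> return 13  (same call as traced above)
-> return 34

Final answer: 34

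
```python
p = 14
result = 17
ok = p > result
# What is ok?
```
Trace:
  p=14
  p=14, result=17
  p=14, result=17, ok=False

Final answer: False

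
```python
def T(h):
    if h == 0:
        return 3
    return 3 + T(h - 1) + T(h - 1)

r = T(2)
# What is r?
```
Call trace (a repeated sub-call is expanded the first time; later identical calls just restate its return value):
T(h=2)
  T(h=1)
    T(h=0)
    -> return 3
    T(h=0)
    -> return 3
  -> return 9
  T(h=1) -> return 9  (same call as traced above)
-> return 21

Final answer: 21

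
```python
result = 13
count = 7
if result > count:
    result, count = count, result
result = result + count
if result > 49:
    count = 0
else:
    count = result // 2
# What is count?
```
Trace:
  result=13
  result=13, count=7
  result=7, count=13
  result=20, count=13
  result=20, count=10

Final answer: 10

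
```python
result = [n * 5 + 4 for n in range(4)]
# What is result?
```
Trace:
  n=0
  n=1
  n=2
  n=3
  result=[4, 9, 14, 19]

Final answer: [4, 9, 14, 19]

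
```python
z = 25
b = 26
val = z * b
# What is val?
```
Trace:
  z=25
  z=25, b=26
  z=25, b=26, val=650

Final answer: 650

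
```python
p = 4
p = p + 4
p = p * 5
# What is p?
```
Trace:
  p=4
  p=8
  p=40

Final answer: 40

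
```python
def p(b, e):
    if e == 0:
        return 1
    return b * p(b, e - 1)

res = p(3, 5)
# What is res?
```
Call trace:
p(b=3, e=5)
  p(b=3, e=4)
    p(b=3, e=3)
      p(b=3, e=2)
        p(b=3, e=1)
          p(b=3, e=0)
          -> return 1
        -> return 3
      -> return 9
    -> return 27
  -> return 81
-> return 243

Final answer: 243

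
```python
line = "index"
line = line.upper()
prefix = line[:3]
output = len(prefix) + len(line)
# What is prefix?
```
Trace:
  line='index'
  line='INDEX'
  line='INDEX', prefix='IND'
  line='INDEX', prefix='IND', output=8

Final answer: 'IND'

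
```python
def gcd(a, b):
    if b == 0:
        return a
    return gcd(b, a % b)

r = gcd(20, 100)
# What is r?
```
Call trace:
gcd(a=20, b=100)
  gcd(a=100, b=20)
    gcd(a=20, b=0)
    -> return 20
  -> return 20
-> return 20

Final answer: 20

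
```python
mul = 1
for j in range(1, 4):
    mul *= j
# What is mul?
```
Trace:
  mul=1
  mul=1, j=1
  mul=2, j=2
  mul=6, j=3

Final answer: 6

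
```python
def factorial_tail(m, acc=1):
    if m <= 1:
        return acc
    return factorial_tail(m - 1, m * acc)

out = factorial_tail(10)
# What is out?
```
Call trace:
factorial_tail(m=10, acc=1)
  factorial_tail(m=9, acc=10)
    factorial_tail(m=8, acc=90)
      factorial_tail(m=7, acc=720)
        factorial_tail(m=6, acc=5040)
          factorial_tail(m=5, acc=30240)
            factorial_tail(m=4, acc=151200)
              factorial_tail(m=3, acc=604800)
                factorial_tail(m=2, acc=1814400)
                  factorial_tail(m=1, acc=3628800)
                  -> return 3628800
                -> return 3628800
              -> return 3628800
            -> return 3628800
          -> return 3628800
        -> return 3628800
      -> return 3628800
    -> return 3628800
  -> return 3628800
-> return 3628800

Final answer: 3628800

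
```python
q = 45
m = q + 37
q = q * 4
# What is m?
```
Trace:
  q=45
  q=45, m=82
  q=180, m=82

Final answer: 82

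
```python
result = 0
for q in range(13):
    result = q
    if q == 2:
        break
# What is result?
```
Trace:
  result=0
  result=0, q=0
  result=1, q=1
  result=2, q=2

Final answer: 2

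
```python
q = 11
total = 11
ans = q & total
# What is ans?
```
Trace:
  q=11
  q=11, total=11
  q=11, total=11, ans=11

Final answer: 11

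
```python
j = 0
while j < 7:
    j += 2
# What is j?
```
Trace:
  j=0
  j=2
  j=4
  j=6
  j=8

Final answer: 8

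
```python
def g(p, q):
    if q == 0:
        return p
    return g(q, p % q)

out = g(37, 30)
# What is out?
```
Call trace:
g(p=37, q=30)
  g(p=30, q=7)
    g(p=7, q=2)
      g(p=2, q=1)
        g(p=1, q=0)
        -> return 1
      -> return 1
    -> return 1
  -> return 1
-> return 1

Final answer: 1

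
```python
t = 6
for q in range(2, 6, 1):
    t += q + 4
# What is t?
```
Trace:
  t=6
  t=12, q=2
  t=19, q=3
  t=27, q=4
  t=36, q=5

Final answer: 36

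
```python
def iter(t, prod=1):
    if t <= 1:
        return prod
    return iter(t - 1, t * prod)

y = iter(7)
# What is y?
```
Call trace:
iter(t=7, prod=1)
  iter(t=6, prod=7)
    iter(t=5, prod=42)
      iter(t=4, prod=210)
        iter(t=3, prod=840)
          iter(t=2, prod=2520)
            iter(t=1, prod=5040)
            -> return 5040
          -> return 5040
        -> return 5040
      -> return 5040
    -> return 5040
  -> return 5040
-> return 5040

Final answer: 5040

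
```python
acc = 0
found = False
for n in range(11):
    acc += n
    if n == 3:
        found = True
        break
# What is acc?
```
Trace:
  acc=0
  acc=0, found=False
  acc=0, found=False, n=0
  acc=1, found=False, n=1
  acc=3, found=False, n=2
  acc=6, found=True, n=3

Final answer: 6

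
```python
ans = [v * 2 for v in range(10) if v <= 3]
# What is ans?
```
Trace:
  v=0
  v=1
  v=2
  v=3
  v=4
  v=5
  v=6
  v=7
  v=8
  v=9
  ans=[0, 2, 4, 6]

Final answer: [0, 2, 4, 6]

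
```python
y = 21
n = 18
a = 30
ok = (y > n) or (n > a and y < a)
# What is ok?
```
Trace:
  y=21
  y=21, n=18
  y=21, n=18, a=30
  y=21, n=18, a=30, ok=True

Final answer: True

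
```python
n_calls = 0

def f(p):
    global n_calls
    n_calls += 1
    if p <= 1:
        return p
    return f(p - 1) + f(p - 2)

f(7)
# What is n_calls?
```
Call trace (a repeated sub-call is expanded the first time; later identical calls just restate its return value):
f(p=7)
  f(p=6)
    f(p=5)
      f(p=4)
        f(p=3)
          f(p=2)
            f(p=1)
            -> return 1
            f(p=0)
            -> return 0
          -> return 1
          f(p=1)
          -> return 1
        -> return 2
        f(p=2) -> return 1  (same call as traced above)
      -> return 3
      f(p=3) -> return 2  (same call as traced above)
    -> return 5
    f(p=4) -> return 3  (same call as traced above)
  -> return 8
  f(p=5) -> return 5  (same call as traced above)
-> return 13

n_calls is incremented once per call, so count the calls in each subtree. Let C(p) = number of calls made by f(p).
C(0) = C(1) = 1 (base case, no recursion); C(p) = 1 + C(p - 1) + C(p - 2) otherwise.
C(2) = 1 + C(1) + C(0) = 1 + 1 + 1 = 3
C(3) = 1 + C(2) + C(1) = 1 + 3 + 1 = 5
C(4) = 1 + C(3) + C(2) = 1 + 5 + 3 = 9
C(5) = 1 + C(4) + C(3) = 1 + 9 + 5 = 15
C(6) = 1 + C(5) + C(4) = 1 + 15 + 9 = 25
C(7) = 1 + C(6) + C(5) = 1 + 25 + 15 = 41
n_calls = C(7) = 41

Final answer: 41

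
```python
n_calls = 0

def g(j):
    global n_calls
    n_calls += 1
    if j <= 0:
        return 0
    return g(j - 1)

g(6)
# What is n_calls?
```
Call trace:
g(j=6)
  g(j=5)
    g(j=4)
      g(j=3)
        g(j=2)
          g(j=1)
            g(j=0)
            -> return 0
          -> return 0
        -> return 0
      -> return 0
    -> return 0
  -> return 0
-> return 0

n_calls is incremented once per call. g is entered once for each j = 6, 5, 4, 3, 2, 1, 0 (the j <= 0 call returns without recursing), i.e. 6 + 1 calls.
n_calls = 7

Final answer: 7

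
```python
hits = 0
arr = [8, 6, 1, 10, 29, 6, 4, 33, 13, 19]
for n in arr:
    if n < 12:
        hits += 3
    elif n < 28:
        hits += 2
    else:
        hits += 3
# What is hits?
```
Trace:
  hits=0
  hits=3, n=8
  hits=6, n=6
  hits=9, n=1
  hits=12, n=10
  hits=15, n=29
  hits=18, n=6
  hits=21, n=4
  hits=24, n=33
  hits=26, n=13
  hits=28, n=19

Final answer: 28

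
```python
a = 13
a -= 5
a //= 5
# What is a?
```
Trace:
  a=13
  a=8
  a=1

Final answer: 1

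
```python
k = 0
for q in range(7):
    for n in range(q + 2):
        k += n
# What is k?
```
Trace:
  k=0
  k=0, q=0, n=0
  k=1, q=0, n=1
  k=1, q=1, n=0
  k=2, q=1, n=1
  k=4, q=1, n=2
  k=4, q=2, n=0
  k=5, q=2, n=1
  k=7, q=2, n=2
  k=10, q=2, n=3
  k=10, q=3, n=0
  k=11, q=3, n=1
  k=13, q=3, n=2
  k=16, q=3, n=3
  k=20, q=3, n=4
  k=20, q=4, n=0
  k=21, q=4, n=1
  k=23, q=4, n=2
  k=26, q=4, n=3
  k=30, q=4, n=4
  k=35, q=4, n=5
  k=35, q=5, n=0
  k=36, q=5, n=1
  k=38, q=5, n=2
  k=41, q=5, n=3
  k=45, q=5, n=4
  k=50, q=5, n=5
  k=56, q=5, n=6
  k=56, q=6, n=0
  k=57, q=6, n=1
  k=59, q=6, n=2
  k=62, q=6, n=3
  k=66, q=6, n=4
  k=71, q=6, n=5
  k=77, q=6, n=6
  k=84, q=6, n=7

Final answer: 84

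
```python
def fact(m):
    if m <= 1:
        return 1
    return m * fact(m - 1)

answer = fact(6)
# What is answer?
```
Call trace:
fact(m=6)
  fact(m=5)
    fact(m=4)
      fact(m=3)
        fact(m=2)
          fact(m=1)
          -> return 1
        -> return 2
      -> return 6
    -> return 24
  -> return 120
-> return 720

Final answer: 720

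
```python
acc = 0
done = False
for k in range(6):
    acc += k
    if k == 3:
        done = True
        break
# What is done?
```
Trace:
  acc=0
  acc=0, done=False
  acc=0, done=False, k=0
  acc=1, done=False, k=1
  acc=3, done=False, k=2
  acc=6, done=True, k=3

Final answer: True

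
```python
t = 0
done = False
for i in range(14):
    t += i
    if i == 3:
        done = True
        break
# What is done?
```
Trace:
  t=0
  t=0, done=False
  t=0, done=False, i=0
  t=1, done=False, i=1
  t=3, done=False, i=2
  t=6, done=True, i=3

Final answer: True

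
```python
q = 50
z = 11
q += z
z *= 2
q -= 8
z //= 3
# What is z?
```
Trace:
  q=50
  q=50, z=11
  q=61, z=11
  q=61, z=22
  q=53, z=22
  q=53, z=7

Final answer: 7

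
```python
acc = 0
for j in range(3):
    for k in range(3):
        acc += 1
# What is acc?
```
Trace:
  acc=0
  acc=1, j=0, k=0
  acc=2, j=0, k=1
  acc=3, j=0, k=2
  acc=4, j=1, k=0
  acc=5, j=1, k=1
  acc=6, j=1, k=2
  acc=7, j=2, k=0
  acc=8, j=2, k=1
  acc=9, j=2, k=2

Final answer: 9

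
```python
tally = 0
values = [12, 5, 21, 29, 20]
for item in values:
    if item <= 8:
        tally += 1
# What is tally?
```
Trace:
  tally=0
  tally=0, item=12
  tally=1, item=5
  tally=1, item=21
  tally=1, item=29
  tally=1, item=20

Final answer: 1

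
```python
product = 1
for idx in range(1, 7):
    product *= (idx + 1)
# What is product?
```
Trace:
  product=1
  product=2, idx=1
  product=6, idx=2
  product=24, idx=3
  product=120, idx=4
  product=720, idx=5
  product=5040, idx=6

Final answer: 5040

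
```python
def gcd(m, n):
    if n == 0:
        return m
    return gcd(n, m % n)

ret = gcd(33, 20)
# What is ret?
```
Call trace:
gcd(m=33, n=20)
  gcd(m=20, n=13)
    gcd(m=13, n=7)
      gcd(m=7, n=6)
        gcd(m=6, n=1)
          gcd(m=1, n=0)
          -> return 1
        -> return 1
      -> return 1
    -> return 1
  -> return 1
-> return 1

Final answer: 1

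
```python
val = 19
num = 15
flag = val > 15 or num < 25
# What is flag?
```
Trace:
  val=19
  val=19, num=15
  val=19, num=15, flag=True

Final answer: True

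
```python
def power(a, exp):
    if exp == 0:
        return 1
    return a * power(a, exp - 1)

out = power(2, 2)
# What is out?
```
Call trace:
power(a=2, exp=2)
  power(a=2, exp=1)
    power(a=2, exp=0)
    -> return 1
  -> return 2
-> return 4

Final answer: 4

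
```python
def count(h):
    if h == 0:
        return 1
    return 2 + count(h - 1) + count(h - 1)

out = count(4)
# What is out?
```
Call trace (a repeated sub-call is expanded the first time; later identical calls just restate its return value):
count(h=4)
  count(h=3)
    count(h=2)
      count(h=1)
        count(h=0)
        -> return 1
        count(h=0)
        -> return 1
      -> return 4
      count(h=1) -> return 4  (same call as traced above)
    -> return 10
    count(h=2) -> return 10  (same call as traced above)
  -> return 22
  count(h=3) -> return 22  (same call as traced above)
-> return 46

Final answer: 46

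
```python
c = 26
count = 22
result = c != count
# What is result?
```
Trace:
  c=26
  c=26, count=22
  c=26, count=22, result=True

Final answer: True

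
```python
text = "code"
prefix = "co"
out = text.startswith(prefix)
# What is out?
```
Trace:
  text='code'
  text='code', prefix='co'
  text='code', prefix='co', out=True

Final answer: True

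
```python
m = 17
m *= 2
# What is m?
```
Trace:
  m=17
  m=34

Final answer: 34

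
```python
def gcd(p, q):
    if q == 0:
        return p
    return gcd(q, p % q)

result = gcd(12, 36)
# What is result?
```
Call trace:
gcd(p=12, q=36)
  gcd(p=36, q=12)
    gcd(p=12, q=0)
    -> return 12
  -> return 12
-> return 12

Final answer: 12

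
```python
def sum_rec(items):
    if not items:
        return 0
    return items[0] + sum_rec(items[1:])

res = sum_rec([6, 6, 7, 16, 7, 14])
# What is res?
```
Call trace:
sum_rec(items=[6, 6, 7, 16, 7, 14])
  sum_rec(items=[6, 7, 16, 7, 14])
    sum_rec(items=[7, 16, 7, 14])
      sum_rec(items=[16, 7, 14])
        sum_rec(items=[7, 14])
          sum_rec(items=[14])
            sum_rec(items=[])
            -> return 0
          -> return 14
        -> return 21
      -> return 37
    -> return 44
  -> return 50
-> return 56

Final answer: 56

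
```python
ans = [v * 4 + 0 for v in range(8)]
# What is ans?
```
Trace:
  v=0
  v=1
  v=2
  v=3
  v=4
  v=5
  v=6
  v=7
  ans=[0, 4, 8, 12, 16, 20, 24, 28]

Final answer: [0, 4, 8, 12, 16, 20, 24, 28]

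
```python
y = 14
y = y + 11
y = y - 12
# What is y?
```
Trace:
  y=14
  y=25
  y=13

Final answer: 13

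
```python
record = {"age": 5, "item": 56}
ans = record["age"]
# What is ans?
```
Trace:
  record={'age': 5, 'item': 56}
  record={'age': 5, 'item': 56}, ans=5

Final answer: 5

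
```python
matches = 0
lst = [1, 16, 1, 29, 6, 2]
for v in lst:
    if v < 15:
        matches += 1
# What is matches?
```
Trace:
  matches=0
  matches=1, v=1
  matches=1, v=16
  matches=2, v=1
  matches=2, v=29
  matches=3, v=6
  matches=4, v=2

Final answer: 4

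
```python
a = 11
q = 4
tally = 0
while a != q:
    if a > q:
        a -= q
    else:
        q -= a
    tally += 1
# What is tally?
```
Trace:
  a=11
  a=11, q=4
  a=11, q=4, tally=0
  a=7, q=4, tally=1
  a=3, q=4, tally=2
  a=3, q=1, tally=3
  a=2, q=1, tally=4
  a=1, q=1, tally=5

Final answer: 5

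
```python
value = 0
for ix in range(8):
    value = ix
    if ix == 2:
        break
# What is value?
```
Trace:
  value=0
  value=0, ix=0
  value=1, ix=1
  value=2, ix=2

Final answer: 2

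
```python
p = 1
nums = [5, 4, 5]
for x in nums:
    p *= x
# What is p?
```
Trace:
  p=1
  p=5, x=5
  p=20, x=4
  p=100, x=5

Final answer: 100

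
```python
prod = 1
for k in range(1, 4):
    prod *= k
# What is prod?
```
Trace:
  prod=1
  prod=1, k=1
  prod=2, k=2
  prod=6, k=3

Final answer: 6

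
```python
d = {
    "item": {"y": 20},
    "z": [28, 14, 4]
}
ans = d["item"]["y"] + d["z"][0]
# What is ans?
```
Trace:
  d={'item': {'y': 20}, 'z': [28, 14, 4]}
  d={'item': {'y': 20}, 'z': [28, 14, 4]}, ans=48

Final answer: 48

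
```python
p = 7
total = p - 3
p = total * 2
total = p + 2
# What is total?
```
Trace:
  p=7
  p=7, total=4
  p=8, total=4
  p=8, total=10

Final answer: 10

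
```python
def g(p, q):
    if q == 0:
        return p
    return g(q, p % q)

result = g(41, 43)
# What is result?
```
Call trace:
g(p=41, q=43)
  g(p=43, q=41)
    g(p=41, q=2)
      g(p=2, q=1)
        g(p=1, q=0)
        -> return 1
      -> return 1
    -> return 1
  -> return 1
-> return 1

Final answer: 1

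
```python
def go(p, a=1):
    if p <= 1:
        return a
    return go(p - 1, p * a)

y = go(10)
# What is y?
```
Call trace:
go(p=10, a=1)
  go(p=9, a=10)
    go(p=8, a=90)
      go(p=7, a=720)
        go(p=6, a=5040)
          go(p=5, a=30240)
            go(p=4, a=151200)
              go(p=3, a=604800)
                go(p=2, a=1814400)
                  go(p=1, a=3628800)
                  -> return 3628800
                -> return 3628800
              -> return 3628800
            -> return 3628800
          -> return 3628800
        -> return 3628800
      -> return 3628800
    -> return 3628800
  -> return 3628800
-> return 3628800

Final answer: 3628800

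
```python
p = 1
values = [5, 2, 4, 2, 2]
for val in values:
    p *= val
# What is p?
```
Trace:
  p=1
  p=5, val=5
  p=10, val=2
  p=40, val=4
  p=80, val=2
  p=160, val=2

Final answer: 160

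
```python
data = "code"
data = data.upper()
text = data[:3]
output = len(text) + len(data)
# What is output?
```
Trace:
  data='code'
  data='CODE'
  data='CODE', text='COD'
  data='CODE', text='COD', output=7

Final answer: 7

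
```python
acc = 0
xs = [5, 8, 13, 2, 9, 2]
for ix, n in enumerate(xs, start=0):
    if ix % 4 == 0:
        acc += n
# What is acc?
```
Trace:
  acc=0
  acc=5, ix=0, n=5
  acc=5, ix=1, n=8
  acc=5, ix=2, n=13
  acc=5, ix=3, n=2
  acc=14, ix=4, n=9
  acc=14, ix=5, n=2

Final answer: 14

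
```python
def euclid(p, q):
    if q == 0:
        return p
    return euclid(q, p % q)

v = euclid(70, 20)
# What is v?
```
Call trace:
euclid(p=70, q=20)
  euclid(p=20, q=10)
    euclid(p=10, q=0)
    -> return 10
  -> return 10
-> return 10

Final answer: 10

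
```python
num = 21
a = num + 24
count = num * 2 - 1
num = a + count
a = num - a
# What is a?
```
Trace:
  num=21
  num=21, a=45
  num=21, a=45, count=41
  num=86, a=45, count=41
  num=86, a=41, count=41

Final answer: 41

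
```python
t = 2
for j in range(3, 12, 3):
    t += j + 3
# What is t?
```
Trace:
  t=2
  t=8, j=3
  t=17, j=6
  t=29, j=9

Final answer: 29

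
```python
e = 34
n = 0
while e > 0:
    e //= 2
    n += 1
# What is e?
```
Trace:
  e=34
  e=34, n=0
  e=17, n=1
  e=8, n=2
  e=4, n=3
  e=2, n=4
  e=1, n=5
  e=0, n=6

Final answer: 0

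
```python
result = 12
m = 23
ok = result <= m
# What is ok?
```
Trace:
  result=12
  result=12, m=23
  result=12, m=23, ok=True

Final answer: True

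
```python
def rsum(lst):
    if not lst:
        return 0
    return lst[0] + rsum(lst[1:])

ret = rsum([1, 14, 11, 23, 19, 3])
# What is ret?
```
Call trace:
rsum(lst=[1, 14, 11, 23, 19, 3])
  rsum(lst=[14, 11, 23, 19, 3])
    rsum(lst=[11, 23, 19, 3])
      rsum(lst=[23, 19, 3])
        rsum(lst=[19, 3])
          rsum(lst=[3])
            rsum(lst=[])
            -> return 0
          -> return 3
        -> return 22
      -> return 45
    -> return 56
  -> return 70
-> return 71

Final answer: 71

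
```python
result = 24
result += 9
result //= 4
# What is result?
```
Trace:
  result=24
  result=33
  result=8

Final answer: 8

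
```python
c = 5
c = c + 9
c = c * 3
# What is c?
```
Trace:
  c=5
  c=14
  c=42

Final answer: 42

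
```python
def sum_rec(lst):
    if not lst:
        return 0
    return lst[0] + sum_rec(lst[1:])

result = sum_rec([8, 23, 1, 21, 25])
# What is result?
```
Call trace:
sum_rec(lst=[8, 23, 1, 21, 25])
  sum_rec(lst=[23, 1, 21, 25])
    sum_rec(lst=[1, 21, 25])
      sum_rec(lst=[21, 25])
        sum_rec(lst=[25])
          sum_rec(lst=[])
          -> return 0
        -> return 25
      -> return 46
    -> return 47
  -> return 70
-> return 78

Final answer: 78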